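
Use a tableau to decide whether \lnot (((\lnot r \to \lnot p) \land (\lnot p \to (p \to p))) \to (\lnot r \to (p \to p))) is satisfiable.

Unsatisfiable

Initial set: {\lnot (((\lnot r \to \lnot p) \land (\lnot p \to (p \to p))) \to (\lnot r \to (p \to p)))}.
\lnot (((\lnot r \to \lnot p) \land (\lnot p \to (p \to p))) \to (\lnot r \to (p \to p))): α-rule — add ((\lnot r \to \lnot p) \land (\lnot p \to (p \to p))), \lnot (\lnot r \to (p \to p)).
((\lnot r \to \lnot p) \land (\lnot p \to (p \to p))): α-rule — add (\lnot r \to \lnot p), (\lnot p \to (p \to p)).
\lnot (\lnot r \to (p \to p)): α-rule — add \lnot r, \lnot (p \to p).
\lnot (p \to p): α-rule — add p, \lnot p.
× closes — contains both p and \lnot p.
All 1 branch closes.
Every branch closed; the formula is unsatisfiable.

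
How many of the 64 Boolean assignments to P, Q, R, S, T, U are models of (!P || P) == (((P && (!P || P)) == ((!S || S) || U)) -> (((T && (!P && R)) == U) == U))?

Initial set: {((!P || P) == (((P && (!P || P)) == ((!S || S) || U)) -> (((T && (!P && R)) == U) == U)))}.
((!P || P) == (((P && (!P || P)) == ((!S || S) || U)) -> (((T && (!P && R)) == U) == U))): β-rule — branch into (!P || P), (((P && (!P || P)) == ((!S || S) || U)) -> (((T && (!P && R)) == U) == U))  //  !(!P || P), !(((P && (!P || P)) == ((!S || S) || U)) -> (((T && (!P && R)) == U) == U)).
  branch 1 (add (!P || P), (((P && (!P || P)) == ((!S || S) || U)) -> (((T && (!P && R)) == U) == U))):
    (!P || P): β-rule — branch into !P  //  P.
      branch 1.1 (add !P):
        (((P && (!P || P)) == ((!S || S) || U)) -> (((T && (!P && R)) == U) == U)): β-rule — branch into !((P && (!P || P)) == ((!S || S) || U))  //  (((T && (!P && R)) == U) == U).
          branch 1.1.1 (add !((P && (!P || P)) == ((!S || S) || U))):
            !((P && (!P || P)) == ((!S || S) || U)): β-rule — branch into (P && (!P || P)), !((!S || S) || U)  //  !(P && (!P || P)), ((!S || S) || U).
              branch 1.1.1.1 (add (P && (!P || P)), !((!S || S) || U)):
                (P && (!P || P)): α-rule — add P, (!P || P).
                × closes — contains both P and !P.
              branch 1.1.1.2 (add !(P && (!P || P)), ((!S || S) || U)):
                !(P && (!P || P)): β-rule — branch into !P  //  !(!P || P).
                  branch 1.1.1.2.1 (add !P):
                    ((!S || S) || U): β-rule — branch into (!S || S)  //  U.
                      branch 1.1.1.2.1.1 (add (!S || S)):
                        (!S || S): β-rule — branch into !S  //  S.
                          branch 1.1.1.2.1.1.1 (add !S):
                            ○ open, literals {P=0, S=0}.
                          branch 1.1.1.2.1.1.2 (add S):
                            ○ open, literals {P=0, S=1}.
                      branch 1.1.1.2.1.2 (add U):
                        ○ open, literals {P=0, U=1}.
                  branch 1.1.1.2.2 (add !(!P || P)):
                    !(!P || P): α-rule — add !!P, !P.
                    × closes — contains both P and !P.
          branch 1.1.2 (add (((T && (!P && R)) == U) == U)):
            (((T && (!P && R)) == U) == U): β-rule — branch into ((T && (!P && R)) == U), U  //  !((T && (!P && R)) == U), !U.
              branch 1.1.2.1 (add ((T && (!P && R)) == U), U):
                ((T && (!P && R)) == U): β-rule — branch into (T && (!P && R)), U  //  !(T && (!P && R)), !U.
                  branch 1.1.2.1.1 (add (T && (!P && R)), U):
                    (T && (!P && R)): α-rule — add T, (!P && R).
                    (!P && R): α-rule — add !P, R.
                    ○ open, literals {P=0, R=1, T=1, U=1}.
                  branch 1.1.2.1.2 (add !(T && (!P && R)), !U):
                    × closes — contains both U and !U.
              branch 1.1.2.2 (add !((T && (!P && R)) == U), !U):
                !((T && (!P && R)) == U): β-rule — branch into (T && (!P && R)), !U  //  !(T && (!P && R)), U.
                  branch 1.1.2.2.1 (add (T && (!P && R)), !U):
                    (T && (!P && R)): α-rule — add T, (!P && R).
                    (!P && R): α-rule — add !P, R.
                    ○ open, literals {P=0, R=1, T=1, U=0}.
                  branch 1.1.2.2.2 (add !(T && (!P && R)), U):
                    × closes — contains both U and !U.
      branch 1.2 (add P):
        (((P && (!P || P)) == ((!S || S) || U)) -> (((T && (!P && R)) == U) == U)): β-rule — branch into !((P && (!P || P)) == ((!S || S) || U))  //  (((T && (!P && R)) == U) == U).
          branch 1.2.1 (add !((P && (!P || P)) == ((!S || S) || U))):
            !((P && (!P || P)) == ((!S || S) || U)): β-rule — branch into (P && (!P || P)), !((!S || S) || U)  //  !(P && (!P || P)), ((!S || S) || U).
              branch 1.2.1.1 (add (P && (!P || P)), !((!S || S) || U)):
                (P && (!P || P)): α-rule — add P, (!P || P).
                !((!S || S) || U): α-rule — add !(!S || S), !U.
                !(!S || S): α-rule — add !!S, !S.
                × closes — contains both S and !S.
              branch 1.2.1.2 (add !(P && (!P || P)), ((!S || S) || U)):
                !(P && (!P || P)): β-rule — branch into !P  //  !(!P || P).
                  branch 1.2.1.2.1 (add !P):
                    × closes — contains both P and !P.
                  branch 1.2.1.2.2 (add !(!P || P)):
                    !(!P || P): α-rule — add !!P, !P.
                    × closes — contains both P and !P.
          branch 1.2.2 (add (((T && (!P && R)) == U) == U)):
            (((T && (!P && R)) == U) == U): β-rule — branch into ((T && (!P && R)) == U), U  //  !((T && (!P && R)) == U), !U.
              branch 1.2.2.1 (add ((T && (!P && R)) == U), U):
                ((T && (!P && R)) == U): β-rule — branch into (T && (!P && R)), U  //  !(T && (!P && R)), !U.
                  branch 1.2.2.1.1 (add (T && (!P && R)), U):
                    (T && (!P && R)): α-rule — add T, (!P && R).
                    (!P && R): α-rule — add !P, R.
                    × closes — contains both P and !P.
                  branch 1.2.2.1.2 (add !(T && (!P && R)), !U):
                    × closes — contains both U and !U.
              branch 1.2.2.2 (add !((T && (!P && R)) == U), !U):
                !((T && (!P && R)) == U): β-rule — branch into (T && (!P && R)), !U  //  !(T && (!P && R)), U.
                  branch 1.2.2.2.1 (add (T && (!P && R)), !U):
                    (T && (!P && R)): α-rule — add T, (!P && R).
                    (!P && R): α-rule — add !P, R.
                    × closes — contains both P and !P.
                  branch 1.2.2.2.2 (add !(T && (!P && R)), U):
                    × closes — contains both U and !U.
  branch 2 (add !(!P || P), !(((P && (!P || P)) == ((!S || S) || U)) -> (((T && (!P && R)) == U) == U))):
    !(!P || P): α-rule — add !!P, !P.
    × closes — contains both P and !P.
12 branches closed, 5 open.
Each open branch fixes some atoms; the unmentioned ones are free. Counting distinct full assignments: branch {P=0, S=0} (Q, R, T, U) contributes 16 new; branch {P=0, S=1} (Q, R, T, U) contributes 16 new; branch {P=0, U=1} (Q, R, S, T) contributes 0 new; branch {P=0, R=1, T=1, U=1} (Q, S) contributes 0 new; branch {P=0, R=1, T=1, U=0} (Q, S) contributes 0 new. Total: 32.

32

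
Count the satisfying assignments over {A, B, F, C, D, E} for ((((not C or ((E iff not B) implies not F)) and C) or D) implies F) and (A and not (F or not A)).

4

Initial set: {(((((not C or ((E iff not B) implies not F)) and C) or D) implies F) and (A and not (F or not A)))}.
(((((not C or ((E iff not B) implies not F)) and C) or D) implies F) and (A and not (F or not A))): α-rule — add ((((not C or ((E iff not B) implies not F)) and C) or D) implies F), (A and not (F or not A)).
(A and not (F or not A)): α-rule — add A, not (F or not A).
not (F or not A): α-rule — add not F, not not A.
((((not C or ((E iff not B) implies not F)) and C) or D) implies F): β-rule — branch into not (((not C or ((E iff not B) implies not F)) and C) or D)  //  F.
  branch 1 (add not (((not C or ((E iff not B) implies not F)) and C) or D)):
    not (((not C or ((E iff not B) implies not F)) and C) or D): α-rule — add not ((not C or ((E iff not B) implies not F)) and C), not D.
    not ((not C or ((E iff not B) implies not F)) and C): β-rule — branch into not (not C or ((E iff not B) implies not F))  //  not C.
      branch 1.1 (add not (not C or ((E iff not B) implies not F))):
        not (not C or ((E iff not B) implies not F)): α-rule — add not not C, not ((E iff not B) implies not F).
        not ((E iff not B) implies not F): α-rule — add (E iff not B), not not F.
        × closes — contains both F and not F.
      branch 1.2 (add not C):
        ○ open, literals {A=T, C=F, D=F, F=F}.
  branch 2 (add F):
    × closes — contains both F and not F.
2 branches closed, 1 open.
Each open branch fixes some atoms; the unmentioned ones are free. Counting distinct full assignments: branch {A=T, C=F, D=F, F=F} (B, E) contributes 4 new. Total: 4.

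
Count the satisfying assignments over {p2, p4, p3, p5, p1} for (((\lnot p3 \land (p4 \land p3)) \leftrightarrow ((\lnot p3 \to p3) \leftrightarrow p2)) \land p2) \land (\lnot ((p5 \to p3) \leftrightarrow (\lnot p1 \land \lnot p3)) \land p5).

Initial set: {T ((((\lnot p3 \land (p4 \land p3)) \leftrightarrow ((\lnot p3 \to p3) \leftrightarrow p2)) \land p2) \land (\lnot ((p5 \to p3) \leftrightarrow (\lnot p1 \land \lnot p3)) \land p5))}.
T ((((\lnot p3 \land (p4 \land p3)) \leftrightarrow ((\lnot p3 \to p3) \leftrightarrow p2)) \land p2) \land (\lnot ((p5 \to p3) \leftrightarrow (\lnot p1 \land \lnot p3)) \land p5)): α-rule — add T (((\lnot p3 \land (p4 \land p3)) \leftrightarrow ((\lnot p3 \to p3) \leftrightarrow p2)) \land p2), T (\lnot ((p5 \to p3) \leftrightarrow (\lnot p1 \land \lnot p3)) \land p5).
T (((\lnot p3 \land (p4 \land p3)) \leftrightarrow ((\lnot p3 \to p3) \leftrightarrow p2)) \land p2): α-rule — add T ((\lnot p3 \land (p4 \land p3)) \leftrightarrow ((\lnot p3 \to p3) \leftrightarrow p2)), T p2.
T (\lnot ((p5 \to p3) \leftrightarrow (\lnot p1 \land \lnot p3)) \land p5): α-rule — add T \lnot ((p5 \to p3) \leftrightarrow (\lnot p1 \land \lnot p3)), T p5.
T ((\lnot p3 \land (p4 \land p3)) \leftrightarrow ((\lnot p3 \to p3) \leftrightarrow p2)): β-rule — branch into T (\lnot p3 \land (p4 \land p3)), T ((\lnot p3 \to p3) \leftrightarrow p2)  //  F (\lnot p3 \land (p4 \land p3)), F ((\lnot p3 \to p3) \leftrightarrow p2).
  branch 1 (add T (\lnot p3 \land (p4 \land p3)), T ((\lnot p3 \to p3) \leftrightarrow p2)):
    T (\lnot p3 \land (p4 \land p3)): α-rule — add T \lnot p3, T (p4 \land p3).
    T (p4 \land p3): α-rule — add T p4, T p3.
    × closes — contains both p3 and \lnot p3.
  branch 2 (add F (\lnot p3 \land (p4 \land p3)), F ((\lnot p3 \to p3) \leftrightarrow p2)):
    T \lnot ((p5 \to p3) \leftrightarrow (\lnot p1 \land \lnot p3)): β-rule — branch into T (p5 \to p3), F (\lnot p1 \land \lnot p3)  //  F (p5 \to p3), T (\lnot p1 \land \lnot p3).
      branch 2.1 (add T (p5 \to p3), F (\lnot p1 \land \lnot p3)):
        F (\lnot p3 \land (p4 \land p3)): β-rule — branch into F \lnot p3  //  F (p4 \land p3).
          branch 2.1.1 (add F \lnot p3):
            F ((\lnot p3 \to p3) \leftrightarrow p2): β-rule — branch into T (\lnot p3 \to p3), F p2  //  F (\lnot p3 \to p3), T p2.
              branch 2.1.1.1 (add T (\lnot p3 \to p3), F p2):
                × closes — contains both p2 and \lnot p2.
              branch 2.1.1.2 (add F (\lnot p3 \to p3), T p2):
                F (\lnot p3 \to p3): α-rule — add T \lnot p3, F p3.
                × closes — contains both p3 and \lnot p3.
          branch 2.1.2 (add F (p4 \land p3)):
            F ((\lnot p3 \to p3) \leftrightarrow p2): β-rule — branch into T (\lnot p3 \to p3), F p2  //  F (\lnot p3 \to p3), T p2.
              branch 2.1.2.1 (add T (\lnot p3 \to p3), F p2):
                × closes — contains both p2 and \lnot p2.
              branch 2.1.2.2 (add F (\lnot p3 \to p3), T p2):
                F (\lnot p3 \to p3): α-rule — add T \lnot p3, F p3.
                T (p5 \to p3): β-rule — branch into F p5  //  T p3.
                  branch 2.1.2.2.1 (add F p5):
                    × closes — contains both p5 and \lnot p5.
                  branch 2.1.2.2.2 (add T p3):
                    × closes — contains both p3 and \lnot p3.
      branch 2.2 (add F (p5 \to p3), T (\lnot p1 \land \lnot p3)):
        F (p5 \to p3): α-rule — add T p5, F p3.
        T (\lnot p1 \land \lnot p3): α-rule — add T \lnot p1, T \lnot p3.
        F (\lnot p3 \land (p4 \land p3)): β-rule — branch into F \lnot p3  //  F (p4 \land p3).
          branch 2.2.1 (add F \lnot p3):
            × closes — contains both p3 and \lnot p3.
          branch 2.2.2 (add F (p4 \land p3)):
            F ((\lnot p3 \to p3) \leftrightarrow p2): β-rule — branch into T (\lnot p3 \to p3), F p2  //  F (\lnot p3 \to p3), T p2.
              branch 2.2.2.1 (add T (\lnot p3 \to p3), F p2):
                × closes — contains both p2 and \lnot p2.
              branch 2.2.2.2 (add F (\lnot p3 \to p3), T p2):
                F (\lnot p3 \to p3): α-rule — add T \lnot p3, F p3.
                F (p4 \land p3): β-rule — branch into F p4  //  F p3.
                  branch 2.2.2.2.1 (add F p4):
                    ○ open, literals {p1=false, p2=true, p3=false, p4=false, p5=true}.
                  branch 2.2.2.2.2 (add F p3):
                    ○ open, literals {p1=false, p2=true, p3=false, p5=true}.
8 branches closed, 2 open.
Each open branch fixes some atoms; the unmentioned ones are free. Counting distinct full assignments: branch {p1=false, p2=true, p3=false, p4=false, p5=true} (none free) contributes 1 new; branch {p1=false, p2=true, p3=false, p5=true} (p4) contributes 1 new. Total: 2.

2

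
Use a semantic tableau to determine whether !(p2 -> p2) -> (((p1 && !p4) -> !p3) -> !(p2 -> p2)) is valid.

Assume the negation and expand:
Initial set: {!(!(p2 -> p2) -> (((p1 && !p4) -> !p3) -> !(p2 -> p2)))}.
!(!(p2 -> p2) -> (((p1 && !p4) -> !p3) -> !(p2 -> p2))): α-rule — add !(p2 -> p2), !(((p1 && !p4) -> !p3) -> !(p2 -> p2)).
!(p2 -> p2): α-rule — add p2, !p2.
× closes — contains both p2 and !p2.
All 1 branch closes.
Every branch closed, so the negation is unsatisfiable and the formula is valid.

Valid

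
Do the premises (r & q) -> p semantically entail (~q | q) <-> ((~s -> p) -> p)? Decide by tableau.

Initial set: {T ((r & q) -> p); F ((~q | q) <-> ((~s -> p) -> p))}.
T ((r & q) -> p): β-rule — branch into F (r & q)  //  T p.
  branch 1 (add F (r & q)):
    F ((~q | q) <-> ((~s -> p) -> p)): β-rule — branch into T (~q | q), F ((~s -> p) -> p)  //  F (~q | q), T ((~s -> p) -> p).
      branch 1.1 (add T (~q | q), F ((~s -> p) -> p)):
        F ((~s -> p) -> p): α-rule — add T (~s -> p), F p.
        F (r & q): β-rule — branch into F r  //  F q.
          branch 1.1.1 (add F r):
            T (~q | q): β-rule — branch into T ~q  //  T q.
              branch 1.1.1.1 (add T ~q):
                T (~s -> p): β-rule — branch into F ~s  //  T p.
                  branch 1.1.1.1.1 (add F ~s):
                    ○ open, literals {p=0, q=0, r=0, s=1}.
                  branch 1.1.1.1.2 (add T p):
                    × closes — contains both p and ~p.
              branch 1.1.1.2 (add T q):
                T (~s -> p): β-rule — branch into F ~s  //  T p.
                  branch 1.1.1.2.1 (add F ~s):
                    ○ open, literals {p=0, q=1, r=0, s=1}.
                  branch 1.1.1.2.2 (add T p):
                    × closes — contains both p and ~p.
          branch 1.1.2 (add F q):
            T (~q | q): β-rule — branch into T ~q  //  T q.
              branch 1.1.2.1 (add T ~q):
                T (~s -> p): β-rule — branch into F ~s  //  T p.
                  branch 1.1.2.1.1 (add F ~s):
                    ○ open, literals {p=0, q=0, s=1}.
                  branch 1.1.2.1.2 (add T p):
                    × closes — contains both p and ~p.
              branch 1.1.2.2 (add T q):
                × closes — contains both q and ~q.
      branch 1.2 (add F (~q | q), T ((~s -> p) -> p)):
        F (~q | q): α-rule — add F ~q, F q.
        × closes — contains both q and ~q.
  branch 2 (add T p):
    F ((~q | q) <-> ((~s -> p) -> p)): β-rule — branch into T (~q | q), F ((~s -> p) -> p)  //  F (~q | q), T ((~s -> p) -> p).
      branch 2.1 (add T (~q | q), F ((~s -> p) -> p)):
        F ((~s -> p) -> p): α-rule — add T (~s -> p), F p.
        × closes — contains both p and ~p.
      branch 2.2 (add F (~q | q), T ((~s -> p) -> p)):
        F (~q | q): α-rule — add F ~q, F q.
        × closes — contains both q and ~q.
7 branches closed, 3 open.
An open branch gives a countermodel: p=0, q=0, r=0, s=1 (unmentioned atoms arbitrary); the premises hold there but the conclusion fails.

No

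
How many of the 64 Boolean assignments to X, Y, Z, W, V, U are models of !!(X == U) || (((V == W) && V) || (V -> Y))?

60

Initial set: {(!!(X == U) || (((V == W) && V) || (V -> Y)))}.
(!!(X == U) || (((V == W) && V) || (V -> Y))): β-rule — branch into !!(X == U)  //  (((V == W) && V) || (V -> Y)).
  branch 1 (add !!(X == U)):
    !!(X == U): drop double negation, giving (X == U).
    (X == U): β-rule — branch into X, U  //  !X, !U.
      branch 1.1 (add X, U):
        ○ open, literals {U=true, X=true}.
      branch 1.2 (add !X, !U):
        ○ open, literals {U=false, X=false}.
  branch 2 (add (((V == W) && V) || (V -> Y))):
    (((V == W) && V) || (V -> Y)): β-rule — branch into ((V == W) && V)  //  (V -> Y).
      branch 2.1 (add ((V == W) && V)):
        ((V == W) && V): α-rule — add (V == W), V.
        (V == W): β-rule — branch into V, W  //  !V, !W.
          branch 2.1.1 (add V, W):
            ○ open, literals {V=true, W=true}.
          branch 2.1.2 (add !V, !W):
            × closes — contains both V and !V.
      branch 2.2 (add (V -> Y)):
        (V -> Y): β-rule — branch into !V  //  Y.
          branch 2.2.1 (add !V):
            ○ open, literals {V=false}.
          branch 2.2.2 (add Y):
            ○ open, literals {Y=true}.
1 branch closed, 5 open.
Each open branch fixes some atoms; the unmentioned ones are free. Counting distinct full assignments: branch {U=true, X=true} (Y, Z, W, V) contributes 16 new; branch {U=false, X=false} (Y, Z, W, V) contributes 16 new; branch {V=true, W=true} (X, Y, Z, U) contributes 8 new; branch {V=false} (X, Y, Z, W, U) contributes 16 new; branch {Y=true} (X, Z, W, V, U) contributes 4 new. Total: 60.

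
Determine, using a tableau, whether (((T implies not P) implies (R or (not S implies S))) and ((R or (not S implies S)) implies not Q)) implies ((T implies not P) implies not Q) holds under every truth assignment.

Assume the negation and expand:
Initial set: {F ((((T implies not P) implies (R or (not S implies S))) and ((R or (not S implies S)) implies not Q)) implies ((T implies not P) implies not Q))}.
F ((((T implies not P) implies (R or (not S implies S))) and ((R or (not S implies S)) implies not Q)) implies ((T implies not P) implies not Q)): α-rule — add T (((T implies not P) implies (R or (not S implies S))) and ((R or (not S implies S)) implies not Q)), F ((T implies not P) implies not Q).
T (((T implies not P) implies (R or (not S implies S))) and ((R or (not S implies S)) implies not Q)): α-rule — add T ((T implies not P) implies (R or (not S implies S))), T ((R or (not S implies S)) implies not Q).
F ((T implies not P) implies not Q): α-rule — add T (T implies not P), F not Q.
T ((T implies not P) implies (R or (not S implies S))): β-rule — branch into F (T implies not P)  //  T (R or (not S implies S)).
  branch 1 (add F (T implies not P)):
    F (T implies not P): α-rule — add T T, F not P.
    T ((R or (not S implies S)) implies not Q): β-rule — branch into F (R or (not S implies S))  //  T not Q.
      branch 1.1 (add F (R or (not S implies S))):
        F (R or (not S implies S)): α-rule — add F R, F (not S implies S).
        F (not S implies S): α-rule — add T not S, F S.
        T (T implies not P): β-rule — branch into F T  //  T not P.
          branch 1.1.1 (add F T):
            × closes — contains both T and not T.
          branch 1.1.2 (add T not P):
            × closes — contains both P and not P.
      branch 1.2 (add T not Q):
        × closes — contains both Q and not Q.
  branch 2 (add T (R or (not S implies S))):
    T ((R or (not S implies S)) implies not Q): β-rule — branch into F (R or (not S implies S))  //  T not Q.
      branch 2.1 (add F (R or (not S implies S))):
        F (R or (not S implies S)): α-rule — add F R, F (not S implies S).
        F (not S implies S): α-rule — add T not S, F S.
        T (T implies not P): β-rule — branch into F T  //  T not P.
          branch 2.1.1 (add F T):
            T (R or (not S implies S)): β-rule — branch into T R  //  T (not S implies S).
              branch 2.1.1.1 (add T R):
                × closes — contains both R and not R.
              branch 2.1.1.2 (add T (not S implies S)):
                T (not S implies S): β-rule — branch into F not S  //  T S.
                  branch 2.1.1.2.1 (add F not S):
                    × closes — contains both S and not S.
                  branch 2.1.1.2.2 (add T S):
                    × closes — contains both S and not S.
          branch 2.1.2 (add T not P):
            T (R or (not S implies S)): β-rule — branch into T R  //  T (not S implies S).
              branch 2.1.2.1 (add T R):
                × closes — contains both R and not R.
              branch 2.1.2.2 (add T (not S implies S)):
                T (not S implies S): β-rule — branch into F not S  //  T S.
                  branch 2.1.2.2.1 (add F not S):
                    × closes — contains both S and not S.
                  branch 2.1.2.2.2 (add T S):
                    × closes — contains both S and not S.
      branch 2.2 (add T not Q):
        × closes — contains both Q and not Q.
All 10 branches close.
Every branch closed, so the negation is unsatisfiable and the formula is valid.

Valid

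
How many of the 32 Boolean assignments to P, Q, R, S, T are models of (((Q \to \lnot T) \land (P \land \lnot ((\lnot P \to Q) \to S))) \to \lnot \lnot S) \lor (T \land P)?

28

Initial set: {T ((((Q \to \lnot T) \land (P \land \lnot ((\lnot P \to Q) \to S))) \to \lnot \lnot S) \lor (T \land P))}.
T ((((Q \to \lnot T) \land (P \land \lnot ((\lnot P \to Q) \to S))) \to \lnot \lnot S) \lor (T \land P)): β-rule — branch into T (((Q \to \lnot T) \land (P \land \lnot ((\lnot P \to Q) \to S))) \to \lnot \lnot S)  //  T (T \land P).
  branch 1 (add T (((Q \to \lnot T) \land (P \land \lnot ((\lnot P \to Q) \to S))) \to \lnot \lnot S)):
    T (((Q \to \lnot T) \land (P \land \lnot ((\lnot P \to Q) \to S))) \to \lnot \lnot S): β-rule — branch into F ((Q \to \lnot T) \land (P \land \lnot ((\lnot P \to Q) \to S)))  //  T \lnot \lnot S.
      branch 1.1 (add F ((Q \to \lnot T) \land (P \land \lnot ((\lnot P \to Q) \to S)))):
        F ((Q \to \lnot T) \land (P \land \lnot ((\lnot P \to Q) \to S))): β-rule — branch into F (Q \to \lnot T)  //  F (P \land \lnot ((\lnot P \to Q) \to S)).
          branch 1.1.1 (add F (Q \to \lnot T)):
            F (Q \to \lnot T): α-rule — add T Q, F \lnot T.
            ○ open, literals {Q=T, T=T}.
          branch 1.1.2 (add F (P \land \lnot ((\lnot P \to Q) \to S))):
            F (P \land \lnot ((\lnot P \to Q) \to S)): β-rule — branch into F P  //  F \lnot ((\lnot P \to Q) \to S).
              branch 1.1.2.1 (add F P):
                ○ open, literals {P=F}.
              branch 1.1.2.2 (add F \lnot ((\lnot P \to Q) \to S)):
                F \lnot ((\lnot P \to Q) \to S): β-rule — branch into F (\lnot P \to Q)  //  T S.
                  branch 1.1.2.2.1 (add F (\lnot P \to Q)):
                    F (\lnot P \to Q): α-rule — add T \lnot P, F Q.
                    ○ open, literals {P=F, Q=F}.
                  branch 1.1.2.2.2 (add T S):
                    ○ open, literals {S=T}.
      branch 1.2 (add T \lnot \lnot S):
        T \lnot \lnot S: drop double negation, giving T S.
        ○ open, literals {S=T}.
  branch 2 (add T (T \land P)):
    T (T \land P): α-rule — add T T, T P.
    ○ open, literals {P=T, T=T}.
0 branches closed, 6 open.
Each open branch fixes some atoms; the unmentioned ones are free. Counting distinct full assignments: branch {Q=T, T=T} (P, R, S) contributes 8 new; branch {P=F} (Q, R, S, T) contributes 12 new; branch {P=F, Q=F} (R, S, T) contributes 0 new; branch {S=T} (P, Q, R, T) contributes 6 new; branch {S=T} (P, Q, R, T) contributes 0 new; branch {P=T, T=T} (Q, R, S) contributes 2 new. Total: 28.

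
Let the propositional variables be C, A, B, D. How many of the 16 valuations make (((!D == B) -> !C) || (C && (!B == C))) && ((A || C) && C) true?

6

Initial set: {T ((((!D == B) -> !C) || (C && (!B == C))) && ((A || C) && C))}.
T ((((!D == B) -> !C) || (C && (!B == C))) && ((A || C) && C)): α-rule — add T (((!D == B) -> !C) || (C && (!B == C))), T ((A || C) && C).
T ((A || C) && C): α-rule — add T (A || C), T C.
T (((!D == B) -> !C) || (C && (!B == C))): β-rule — branch into T ((!D == B) -> !C)  //  T (C && (!B == C)).
  branch 1 (add T ((!D == B) -> !C)):
    T (A || C): β-rule — branch into T A  //  T C.
      branch 1.1 (add T A):
        T ((!D == B) -> !C): β-rule — branch into F (!D == B)  //  T !C.
          branch 1.1.1 (add F (!D == B)):
            F (!D == B): β-rule — branch into T !D, F B  //  F !D, T B.
              branch 1.1.1.1 (add T !D, F B):
                ○ open, literals {A=T, B=F, C=T, D=F}.
              branch 1.1.1.2 (add F !D, T B):
                ○ open, literals {A=T, B=T, C=T, D=T}.
          branch 1.1.2 (add T !C):
            × closes — contains both C and !C.
      branch 1.2 (add T C):
        T ((!D == B) -> !C): β-rule — branch into F (!D == B)  //  T !C.
          branch 1.2.1 (add F (!D == B)):
            F (!D == B): β-rule — branch into T !D, F B  //  F !D, T B.
              branch 1.2.1.1 (add T !D, F B):
                ○ open, literals {B=F, C=T, D=F}.
              branch 1.2.1.2 (add F !D, T B):
                ○ open, literals {B=T, C=T, D=T}.
          branch 1.2.2 (add T !C):
            × closes — contains both C and !C.
  branch 2 (add T (C && (!B == C))):
    T (C && (!B == C)): α-rule — add T C, T (!B == C).
    T (A || C): β-rule — branch into T A  //  T C.
      branch 2.1 (add T A):
        T (!B == C): β-rule — branch into T !B, T C  //  F !B, F C.
          branch 2.1.1 (add T !B, T C):
            ○ open, literals {A=T, B=F, C=T}.
          branch 2.1.2 (add F !B, F C):
            × closes — contains both C and !C.
      branch 2.2 (add T C):
        T (!B == C): β-rule — branch into T !B, T C  //  F !B, F C.
          branch 2.2.1 (add T !B, T C):
            ○ open, literals {B=F, C=T}.
          branch 2.2.2 (add F !B, F C):
            × closes — contains both C and !C.
4 branches closed, 6 open.
Each open branch fixes some atoms; the unmentioned ones are free. Counting distinct full assignments: branch {A=T, B=F, C=T, D=F} (none free) contributes 1 new; branch {A=T, B=T, C=T, D=T} (none free) contributes 1 new; branch {B=F, C=T, D=F} (A) contributes 1 new; branch {B=T, C=T, D=T} (A) contributes 1 new; branch {A=T, B=F, C=T} (D) contributes 1 new; branch {B=F, C=T} (A, D) contributes 1 new. Total: 6.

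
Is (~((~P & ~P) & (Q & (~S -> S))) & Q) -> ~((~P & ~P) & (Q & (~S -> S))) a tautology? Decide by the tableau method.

Valid

Assume the negation and expand:
Initial set: {F ((~((~P & ~P) & (Q & (~S -> S))) & Q) -> ~((~P & ~P) & (Q & (~S -> S))))}.
F ((~((~P & ~P) & (Q & (~S -> S))) & Q) -> ~((~P & ~P) & (Q & (~S -> S)))): α-rule — add T (~((~P & ~P) & (Q & (~S -> S))) & Q), F ~((~P & ~P) & (Q & (~S -> S))).
T (~((~P & ~P) & (Q & (~S -> S))) & Q): α-rule — add T ~((~P & ~P) & (Q & (~S -> S))), T Q.
F ~((~P & ~P) & (Q & (~S -> S))): α-rule — add T (~P & ~P), T (Q & (~S -> S)).
T (~P & ~P): α-rule — add T ~P, T ~P.
T (Q & (~S -> S)): α-rule — add T Q, T (~S -> S).
T ~((~P & ~P) & (Q & (~S -> S))): β-rule — branch into F (~P & ~P)  //  F (Q & (~S -> S)).
  branch 1 (add F (~P & ~P)):
    T (~S -> S): β-rule — branch into F ~S  //  T S.
      branch 1.1 (add F ~S):
        F (~P & ~P): β-rule — branch into F ~P  //  F ~P.
          branch 1.1.1 (add F ~P):
            × closes — contains both P and ~P.
          branch 1.1.2 (add F ~P):
            × closes — contains both P and ~P.
      branch 1.2 (add T S):
        F (~P & ~P): β-rule — branch into F ~P  //  F ~P.
          branch 1.2.1 (add F ~P):
            × closes — contains both P and ~P.
          branch 1.2.2 (add F ~P):
            × closes — contains both P and ~P.
  branch 2 (add F (Q & (~S -> S))):
    T (~S -> S): β-rule — branch into F ~S  //  T S.
      branch 2.1 (add F ~S):
        F (Q & (~S -> S)): β-rule — branch into F Q  //  F (~S -> S).
          branch 2.1.1 (add F Q):
            × closes — contains both Q and ~Q.
          branch 2.1.2 (add F (~S -> S)):
            F (~S -> S): α-rule — add T ~S, F S.
            × closes — contains both S and ~S.
      branch 2.2 (add T S):
        F (Q & (~S -> S)): β-rule — branch into F Q  //  F (~S -> S).
          branch 2.2.1 (add F Q):
            × closes — contains both Q and ~Q.
          branch 2.2.2 (add F (~S -> S)):
            F (~S -> S): α-rule — add T ~S, F S.
            × closes — contains both S and ~S.
All 8 branches close.
Every branch closed, so the negation is unsatisfiable and the formula is valid.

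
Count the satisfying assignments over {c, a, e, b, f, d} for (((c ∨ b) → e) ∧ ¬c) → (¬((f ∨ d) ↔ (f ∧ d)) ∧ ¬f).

46

Initial set: {((((c ∨ b) → e) ∧ ¬c) → (¬((f ∨ d) ↔ (f ∧ d)) ∧ ¬f))}.
((((c ∨ b) → e) ∧ ¬c) → (¬((f ∨ d) ↔ (f ∧ d)) ∧ ¬f)): β-rule — branch into ¬(((c ∨ b) → e) ∧ ¬c)  //  (¬((f ∨ d) ↔ (f ∧ d)) ∧ ¬f).
  branch 1 (add ¬(((c ∨ b) → e) ∧ ¬c)):
    ¬(((c ∨ b) → e) ∧ ¬c): β-rule — branch into ¬((c ∨ b) → e)  //  ¬¬c.
      branch 1.1 (add ¬((c ∨ b) → e)):
        ¬((c ∨ b) → e): α-rule — add (c ∨ b), ¬e.
        (c ∨ b): β-rule — branch into c  //  b.
          branch 1.1.1 (add c):
            ○ open, literals {c=true, e=false}.
          branch 1.1.2 (add b):
            ○ open, literals {b=true, e=false}.
      branch 1.2 (add ¬¬c):
        ○ open, literals {c=true}.
  branch 2 (add (¬((f ∨ d) ↔ (f ∧ d)) ∧ ¬f)):
    (¬((f ∨ d) ↔ (f ∧ d)) ∧ ¬f): α-rule — add ¬((f ∨ d) ↔ (f ∧ d)), ¬f.
    ¬((f ∨ d) ↔ (f ∧ d)): β-rule — branch into (f ∨ d), ¬(f ∧ d)  //  ¬(f ∨ d), (f ∧ d).
      branch 2.1 (add (f ∨ d), ¬(f ∧ d)):
        (f ∨ d): β-rule — branch into f  //  d.
          branch 2.1.1 (add f):
            × closes — contains both f and ¬f.
          branch 2.1.2 (add d):
            ¬(f ∧ d): β-rule — branch into ¬f  //  ¬d.
              branch 2.1.2.1 (add ¬f):
                ○ open, literals {d=true, f=false}.
              branch 2.1.2.2 (add ¬d):
                × closes — contains both d and ¬d.
      branch 2.2 (add ¬(f ∨ d), (f ∧ d)):
        ¬(f ∨ d): α-rule — add ¬f, ¬d.
        (f ∧ d): α-rule — add f, d.
        × closes — contains both f and ¬f.
3 branches closed, 4 open.
Each open branch fixes some atoms; the unmentioned ones are free. Counting distinct full assignments: branch {c=true, e=false} (a, b, f, d) contributes 16 new; branch {b=true, e=false} (c, a, f, d) contributes 8 new; branch {c=true} (a, e, b, f, d) contributes 16 new; branch {d=true, f=false} (c, a, e, b) contributes 6 new. Total: 46.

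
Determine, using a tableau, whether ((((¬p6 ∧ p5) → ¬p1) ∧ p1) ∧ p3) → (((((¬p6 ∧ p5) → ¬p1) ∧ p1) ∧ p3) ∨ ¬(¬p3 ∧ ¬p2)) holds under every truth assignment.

Assume the negation and expand:
Initial set: {¬(((((¬p6 ∧ p5) → ¬p1) ∧ p1) ∧ p3) → (((((¬p6 ∧ p5) → ¬p1) ∧ p1) ∧ p3) ∨ ¬(¬p3 ∧ ¬p2)))}.
¬(((((¬p6 ∧ p5) → ¬p1) ∧ p1) ∧ p3) → (((((¬p6 ∧ p5) → ¬p1) ∧ p1) ∧ p3) ∨ ¬(¬p3 ∧ ¬p2))): α-rule — add ((((¬p6 ∧ p5) → ¬p1) ∧ p1) ∧ p3), ¬(((((¬p6 ∧ p5) → ¬p1) ∧ p1) ∧ p3) ∨ ¬(¬p3 ∧ ¬p2)).
((((¬p6 ∧ p5) → ¬p1) ∧ p1) ∧ p3): α-rule — add (((¬p6 ∧ p5) → ¬p1) ∧ p1), p3.
¬(((((¬p6 ∧ p5) → ¬p1) ∧ p1) ∧ p3) ∨ ¬(¬p3 ∧ ¬p2)): α-rule — add ¬((((¬p6 ∧ p5) → ¬p1) ∧ p1) ∧ p3), ¬¬(¬p3 ∧ ¬p2).
(((¬p6 ∧ p5) → ¬p1) ∧ p1): α-rule — add ((¬p6 ∧ p5) → ¬p1), p1.
¬¬(¬p3 ∧ ¬p2): α-rule — add ¬p3, ¬p2.
× closes — contains both p3 and ¬p3.
All 1 branch closes.
Every branch closed, so the negation is unsatisfiable and the formula is valid.

Valid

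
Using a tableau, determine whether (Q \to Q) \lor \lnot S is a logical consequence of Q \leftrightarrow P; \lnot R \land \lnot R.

Initial set: {(Q \leftrightarrow P); (\lnot R \land \lnot R); \lnot ((Q \to Q) \lor \lnot S)}.
(\lnot R \land \lnot R): α-rule — add \lnot R, \lnot R.
\lnot ((Q \to Q) \lor \lnot S): α-rule — add \lnot (Q \to Q), \lnot \lnot S.
\lnot (Q \to Q): α-rule — add Q, \lnot Q.
× closes — contains both Q and \lnot Q.
All 1 branch closes.
Every branch closed, so the premises entail the conclusion.

Yes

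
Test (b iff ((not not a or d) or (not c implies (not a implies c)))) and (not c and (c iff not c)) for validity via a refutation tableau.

Not valid

Assume the negation and expand:
Initial set: {F ((b iff ((not not a or d) or (not c implies (not a implies c)))) and (not c and (c iff not c)))}.
F ((b iff ((not not a or d) or (not c implies (not a implies c)))) and (not c and (c iff not c))): β-rule — branch into F (b iff ((not not a or d) or (not c implies (not a implies c))))  //  F (not c and (c iff not c)).
  branch 1 (add F (b iff ((not not a or d) or (not c implies (not a implies c))))):
    F (b iff ((not not a or d) or (not c implies (not a implies c)))): β-rule — branch into T b, F ((not not a or d) or (not c implies (not a implies c)))  //  F b, T ((not not a or d) or (not c implies (not a implies c))).
      branch 1.1 (add T b, F ((not not a or d) or (not c implies (not a implies c)))):
        F ((not not a or d) or (not c implies (not a implies c))): α-rule — add F (not not a or d), F (not c implies (not a implies c)).
        F (not not a or d): α-rule — add F not not a, F d.
        F (not c implies (not a implies c)): α-rule — add T not c, F (not a implies c).
        F not not a: drop double negation, giving F a.
        F (not a implies c): α-rule — add T not a, F c.
        ○ open, literals {a=0, b=1, c=0, d=0}.
      branch 1.2 (add F b, T ((not not a or d) or (not c implies (not a implies c)))):
        T ((not not a or d) or (not c implies (not a implies c))): β-rule — branch into T (not not a or d)  //  T (not c implies (not a implies c)).
          branch 1.2.1 (add T (not not a or d)):
            T (not not a or d): β-rule — branch into T not not a  //  T d.
              branch 1.2.1.1 (add T not not a):
                T not not a: drop double negation, giving T a.
                ○ open, literals {a=1, b=0}.
              branch 1.2.1.2 (add T d):
                ○ open, literals {b=0, d=1}.
          branch 1.2.2 (add T (not c implies (not a implies c))):
            T (not c implies (not a implies c)): β-rule — branch into F not c  //  T (not a implies c).
              branch 1.2.2.1 (add F not c):
                ○ open, literals {b=0, c=1}.
              branch 1.2.2.2 (add T (not a implies c)):
                T (not a implies c): β-rule — branch into F not a  //  T c.
                  branch 1.2.2.2.1 (add F not a):
                    ○ open, literals {a=1, b=0}.
                  branch 1.2.2.2.2 (add T c):
                    ○ open, literals {b=0, c=1}.
  branch 2 (add F (not c and (c iff not c))):
    F (not c and (c iff not c)): β-rule — branch into F not c  //  F (c iff not c).
      branch 2.1 (add F not c):
        ○ open, literals {c=1}.
      branch 2.2 (add F (c iff not c)):
        F (c iff not c): β-rule — branch into T c, F not c  //  F c, T not c.
          branch 2.2.1 (add T c, F not c):
            ○ open, literals {c=1}.
          branch 2.2.2 (add F c, T not c):
            ○ open, literals {c=0}.
0 branches closed, 9 open.
An open branch gives a countermodel: a=0, b=1, c=0, d=0 (unmentioned atoms arbitrary); under it the original formula is false.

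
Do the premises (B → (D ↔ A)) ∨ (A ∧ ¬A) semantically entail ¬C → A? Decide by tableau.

Initial set: {T ((B → (D ↔ A)) ∨ (A ∧ ¬A)); F (¬C → A)}.
F (¬C → A): α-rule — add T ¬C, F A.
T ((B → (D ↔ A)) ∨ (A ∧ ¬A)): β-rule — branch into T (B → (D ↔ A))  //  T (A ∧ ¬A).
  branch 1 (add T (B → (D ↔ A))):
    T (B → (D ↔ A)): β-rule — branch into F B  //  T (D ↔ A).
      branch 1.1 (add F B):
        ○ open, literals {A=0, B=0, C=0}.
      branch 1.2 (add T (D ↔ A)):
        T (D ↔ A): β-rule — branch into T D, T A  //  F D, F A.
          branch 1.2.1 (add T D, T A):
            × closes — contains both A and ¬A.
          branch 1.2.2 (add F D, F A):
            ○ open, literals {A=0, C=0, D=0}.
  branch 2 (add T (A ∧ ¬A)):
    T (A ∧ ¬A): α-rule — add T A, T ¬A.
    × closes — contains both A and ¬A.
2 branches closed, 2 open.
An open branch gives a countermodel: A=0, B=0, C=0 (unmentioned atoms arbitrary); the premises hold there but the conclusion fails.

No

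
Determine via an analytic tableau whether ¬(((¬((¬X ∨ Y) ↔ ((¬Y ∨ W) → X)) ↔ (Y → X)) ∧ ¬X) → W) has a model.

Initial set: {T ¬(((¬((¬X ∨ Y) ↔ ((¬Y ∨ W) → X)) ↔ (Y → X)) ∧ ¬X) → W)}.
T ¬(((¬((¬X ∨ Y) ↔ ((¬Y ∨ W) → X)) ↔ (Y → X)) ∧ ¬X) → W): α-rule — add T ((¬((¬X ∨ Y) ↔ ((¬Y ∨ W) → X)) ↔ (Y → X)) ∧ ¬X), F W.
T ((¬((¬X ∨ Y) ↔ ((¬Y ∨ W) → X)) ↔ (Y → X)) ∧ ¬X): α-rule — add T (¬((¬X ∨ Y) ↔ ((¬Y ∨ W) → X)) ↔ (Y → X)), T ¬X.
T (¬((¬X ∨ Y) ↔ ((¬Y ∨ W) → X)) ↔ (Y → X)): β-rule — branch into T ¬((¬X ∨ Y) ↔ ((¬Y ∨ W) → X)), T (Y → X)  //  F ¬((¬X ∨ Y) ↔ ((¬Y ∨ W) → X)), F (Y → X).
  branch 1 (add T ¬((¬X ∨ Y) ↔ ((¬Y ∨ W) → X)), T (Y → X)):
    T ¬((¬X ∨ Y) ↔ ((¬Y ∨ W) → X)): β-rule — branch into T (¬X ∨ Y), F ((¬Y ∨ W) → X)  //  F (¬X ∨ Y), T ((¬Y ∨ W) → X).
      branch 1.1 (add T (¬X ∨ Y), F ((¬Y ∨ W) → X)):
        F ((¬Y ∨ W) → X): α-rule — add T (¬Y ∨ W), F X.
        T (Y → X): β-rule — branch into F Y  //  T X.
          branch 1.1.1 (add F Y):
            T (¬X ∨ Y): β-rule — branch into T ¬X  //  T Y.
              branch 1.1.1.1 (add T ¬X):
                T (¬Y ∨ W): β-rule — branch into T ¬Y  //  T W.
                  branch 1.1.1.1.1 (add T ¬Y):
                    ○ open, literals {W=false, X=false, Y=false}.
                  branch 1.1.1.1.2 (add T W):
                    × closes — contains both W and ¬W.
              branch 1.1.1.2 (add T Y):
                × closes — contains both Y and ¬Y.
          branch 1.1.2 (add T X):
            × closes — contains both X and ¬X.
      branch 1.2 (add F (¬X ∨ Y), T ((¬Y ∨ W) → X)):
        F (¬X ∨ Y): α-rule — add F ¬X, F Y.
        × closes — contains both X and ¬X.
  branch 2 (add F ¬((¬X ∨ Y) ↔ ((¬Y ∨ W) → X)), F (Y → X)):
    F (Y → X): α-rule — add T Y, F X.
    F ¬((¬X ∨ Y) ↔ ((¬Y ∨ W) → X)): β-rule — branch into T (¬X ∨ Y), T ((¬Y ∨ W) → X)  //  F (¬X ∨ Y), F ((¬Y ∨ W) → X).
      branch 2.1 (add T (¬X ∨ Y), T ((¬Y ∨ W) → X)):
        T (¬X ∨ Y): β-rule — branch into T ¬X  //  T Y.
          branch 2.1.1 (add T ¬X):
            T ((¬Y ∨ W) → X): β-rule — branch into F (¬Y ∨ W)  //  T X.
              branch 2.1.1.1 (add F (¬Y ∨ W)):
                F (¬Y ∨ W): α-rule — add F ¬Y, F W.
                ○ open, literals {W=false, X=false, Y=true}.
              branch 2.1.1.2 (add T X):
                × closes — contains both X and ¬X.
          branch 2.1.2 (add T Y):
            T ((¬Y ∨ W) → X): β-rule — branch into F (¬Y ∨ W)  //  T X.
              branch 2.1.2.1 (add F (¬Y ∨ W)):
                F (¬Y ∨ W): α-rule — add F ¬Y, F W.
                ○ open, literals {W=false, X=false, Y=true}.
              branch 2.1.2.2 (add T X):
                × closes — contains both X and ¬X.
      branch 2.2 (add F (¬X ∨ Y), F ((¬Y ∨ W) → X)):
        F (¬X ∨ Y): α-rule — add F ¬X, F Y.
        × closes — contains both X and ¬X.
7 branches closed, 3 open.
An open branch gives a satisfying assignment: W=false, X=false, Y=false.

Satisfiable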